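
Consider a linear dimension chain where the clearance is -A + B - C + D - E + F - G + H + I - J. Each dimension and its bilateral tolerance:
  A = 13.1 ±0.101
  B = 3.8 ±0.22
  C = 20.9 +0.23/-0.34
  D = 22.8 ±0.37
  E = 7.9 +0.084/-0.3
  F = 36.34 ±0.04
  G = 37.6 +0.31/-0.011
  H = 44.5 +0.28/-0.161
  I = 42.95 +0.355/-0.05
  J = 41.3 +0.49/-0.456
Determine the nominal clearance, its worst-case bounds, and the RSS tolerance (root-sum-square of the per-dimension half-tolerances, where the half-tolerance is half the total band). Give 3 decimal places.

Stack each dimension's contribution:
  -A: nom -13.100 → Σnom=-13.100; wc +0.101/-0.101 → slack +0.101/-0.101; half-tol=0.101, Σhalf²=0.010201
  +B: nom +3.800 → Σnom=-9.300; wc +0.220/-0.220 → slack +0.321/-0.321; half-tol=0.220, Σhalf²=0.058601
  -C: nom -20.900 → Σnom=-30.200; wc +0.340/-0.230 → slack +0.661/-0.551; half-tol=0.285, Σhalf²=0.139826
  +D: nom +22.800 → Σnom=-7.400; wc +0.370/-0.370 → slack +1.031/-0.921; half-tol=0.370, Σhalf²=0.276726
  -E: nom -7.900 → Σnom=-15.300; wc +0.300/-0.084 → slack +1.331/-1.005; half-tol=0.192, Σhalf²=0.313590
  +F: nom +36.340 → Σnom=21.040; wc +0.040/-0.040 → slack +1.371/-1.045; half-tol=0.040, Σhalf²=0.315190
  -G: nom -37.600 → Σnom=-16.560; wc +0.011/-0.310 → slack +1.382/-1.355; half-tol=0.161, Σhalf²=0.340950
  +H: nom +44.500 → Σnom=27.940; wc +0.280/-0.161 → slack +1.662/-1.516; half-tol=0.221, Σhalf²=0.389571
  +I: nom +42.950 → Σnom=70.890; wc +0.355/-0.050 → slack +2.017/-1.566; half-tol=0.202, Σhalf²=0.430577
  -J: nom -41.300 → Σnom=29.590; wc +0.456/-0.490 → slack +2.473/-2.056; half-tol=0.473, Σhalf²=0.654306
Nominal = 29.590. Worst-case = [29.590 - 2.056, 29.590 + 2.473] = [27.534, 32.063]. RSS = √0.654306 = 0.809.

nominal=29.590 wc=[27.534,32.063] rss=0.809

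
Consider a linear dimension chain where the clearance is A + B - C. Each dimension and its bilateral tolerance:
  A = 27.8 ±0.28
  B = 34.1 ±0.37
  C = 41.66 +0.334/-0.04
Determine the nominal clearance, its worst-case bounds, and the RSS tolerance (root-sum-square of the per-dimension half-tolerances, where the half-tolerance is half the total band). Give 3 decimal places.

Stack each dimension's contribution:
  +A: nom +27.800 → Σnom=27.800; wc +0.280/-0.280 → slack +0.280/-0.280; half-tol=0.280, Σhalf²=0.078400
  +B: nom +34.100 → Σnom=61.900; wc +0.370/-0.370 → slack +0.650/-0.650; half-tol=0.370, Σhalf²=0.215300
  -C: nom -41.660 → Σnom=20.240; wc +0.040/-0.334 → slack +0.690/-0.984; half-tol=0.187, Σhalf²=0.250269
Nominal = 20.240. Worst-case = [20.240 - 0.984, 20.240 + 0.690] = [19.256, 20.930]. RSS = √0.250269 = 0.500.

nominal=20.240 wc=[19.256,20.930] rss=0.500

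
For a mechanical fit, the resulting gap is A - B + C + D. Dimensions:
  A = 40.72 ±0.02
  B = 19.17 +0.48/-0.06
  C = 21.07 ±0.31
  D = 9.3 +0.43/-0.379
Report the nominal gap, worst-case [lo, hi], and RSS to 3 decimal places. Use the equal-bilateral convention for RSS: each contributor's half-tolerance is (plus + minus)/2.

Stack each dimension's contribution:
  +A: nom +40.720 → Σnom=40.720; wc +0.020/-0.020 → slack +0.020/-0.020; half-tol=0.020, Σhalf²=0.000400
  -B: nom -19.170 → Σnom=21.550; wc +0.060/-0.480 → slack +0.080/-0.500; half-tol=0.270, Σhalf²=0.073300
  +C: nom +21.070 → Σnom=42.620; wc +0.310/-0.310 → slack +0.390/-0.810; half-tol=0.310, Σhalf²=0.169400
  +D: nom +9.300 → Σnom=51.920; wc +0.430/-0.379 → slack +0.820/-1.189; half-tol=0.404, Σhalf²=0.333020
Nominal = 51.920. Worst-case = [51.920 - 1.189, 51.920 + 0.820] = [50.731, 52.740]. RSS = √0.333020 = 0.577.

nominal=51.920 wc=[50.731,52.740] rss=0.577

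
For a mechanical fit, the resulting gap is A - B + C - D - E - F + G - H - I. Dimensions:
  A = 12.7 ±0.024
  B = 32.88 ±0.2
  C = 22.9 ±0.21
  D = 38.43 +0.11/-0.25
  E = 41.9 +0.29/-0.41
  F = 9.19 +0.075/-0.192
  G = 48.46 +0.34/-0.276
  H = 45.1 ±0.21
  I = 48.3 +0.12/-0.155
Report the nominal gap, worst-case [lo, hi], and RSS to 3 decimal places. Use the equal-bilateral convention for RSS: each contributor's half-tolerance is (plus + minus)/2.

Stack each dimension's contribution:
  +A: nom +12.700 → Σnom=12.700; wc +0.024/-0.024 → slack +0.024/-0.024; half-tol=0.024, Σhalf²=0.000576
  -B: nom -32.880 → Σnom=-20.180; wc +0.200/-0.200 → slack +0.224/-0.224; half-tol=0.200, Σhalf²=0.040576
  +C: nom +22.900 → Σnom=2.720; wc +0.210/-0.210 → slack +0.434/-0.434; half-tol=0.210, Σhalf²=0.084676
  -D: nom -38.430 → Σnom=-35.710; wc +0.250/-0.110 → slack +0.684/-0.544; half-tol=0.180, Σhalf²=0.117076
  -E: nom -41.900 → Σnom=-77.610; wc +0.410/-0.290 → slack +1.094/-0.834; half-tol=0.350, Σhalf²=0.239576
  -F: nom -9.190 → Σnom=-86.800; wc +0.192/-0.075 → slack +1.286/-0.909; half-tol=0.134, Σhalf²=0.257398
  +G: nom +48.460 → Σnom=-38.340; wc +0.340/-0.276 → slack +1.626/-1.185; half-tol=0.308, Σhalf²=0.352262
  -H: nom -45.100 → Σnom=-83.440; wc +0.210/-0.210 → slack +1.836/-1.395; half-tol=0.210, Σhalf²=0.396362
  -I: nom -48.300 → Σnom=-131.740; wc +0.155/-0.120 → slack +1.991/-1.515; half-tol=0.138, Σhalf²=0.415268
Nominal = -131.740. Worst-case = [-131.740 - 1.515, -131.740 + 1.991] = [-133.255, -129.749]. RSS = √0.415268 = 0.644.

nominal=-131.740 wc=[-133.255,-129.749] rss=0.644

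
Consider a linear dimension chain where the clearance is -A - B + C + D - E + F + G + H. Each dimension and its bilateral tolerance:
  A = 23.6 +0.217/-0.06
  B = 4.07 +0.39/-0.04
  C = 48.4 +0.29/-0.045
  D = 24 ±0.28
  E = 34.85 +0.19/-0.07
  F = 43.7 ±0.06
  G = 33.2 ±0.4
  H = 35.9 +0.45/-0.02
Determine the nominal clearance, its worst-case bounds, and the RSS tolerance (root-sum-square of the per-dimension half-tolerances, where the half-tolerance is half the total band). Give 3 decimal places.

Stack each dimension's contribution:
  -A: nom -23.600 → Σnom=-23.600; wc +0.060/-0.217 → slack +0.060/-0.217; half-tol=0.139, Σhalf²=0.019182
  -B: nom -4.070 → Σnom=-27.670; wc +0.040/-0.390 → slack +0.100/-0.607; half-tol=0.215, Σhalf²=0.065407
  +C: nom +48.400 → Σnom=20.730; wc +0.290/-0.045 → slack +0.390/-0.652; half-tol=0.167, Σhalf²=0.093463
  +D: nom +24.000 → Σnom=44.730; wc +0.280/-0.280 → slack +0.670/-0.932; half-tol=0.280, Σhalf²=0.171864
  -E: nom -34.850 → Σnom=9.880; wc +0.070/-0.190 → slack +0.740/-1.122; half-tol=0.130, Σhalf²=0.188764
  +F: nom +43.700 → Σnom=53.580; wc +0.060/-0.060 → slack +0.800/-1.182; half-tol=0.060, Σhalf²=0.192363
  +G: nom +33.200 → Σnom=86.780; wc +0.400/-0.400 → slack +1.200/-1.582; half-tol=0.400, Σhalf²=0.352364
  +H: nom +35.900 → Σnom=122.680; wc +0.450/-0.020 → slack +1.650/-1.602; half-tol=0.235, Σhalf²=0.407589
Nominal = 122.680. Worst-case = [122.680 - 1.602, 122.680 + 1.650] = [121.078, 124.330]. RSS = √0.407589 = 0.638.

nominal=122.680 wc=[121.078,124.330] rss=0.638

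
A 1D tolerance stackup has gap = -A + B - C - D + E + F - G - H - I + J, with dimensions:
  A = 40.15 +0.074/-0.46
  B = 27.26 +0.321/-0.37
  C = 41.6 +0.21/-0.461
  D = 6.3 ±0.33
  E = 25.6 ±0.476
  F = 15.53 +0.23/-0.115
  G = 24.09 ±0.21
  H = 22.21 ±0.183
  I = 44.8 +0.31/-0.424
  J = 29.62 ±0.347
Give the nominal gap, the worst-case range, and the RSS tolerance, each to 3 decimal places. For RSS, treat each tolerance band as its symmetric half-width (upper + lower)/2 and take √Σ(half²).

Stack each dimension's contribution:
  -A: nom -40.150 → Σnom=-40.150; wc +0.460/-0.074 → slack +0.460/-0.074; half-tol=0.267, Σhalf²=0.071289
  +B: nom +27.260 → Σnom=-12.890; wc +0.321/-0.370 → slack +0.781/-0.444; half-tol=0.346, Σhalf²=0.190659
  -C: nom -41.600 → Σnom=-54.490; wc +0.461/-0.210 → slack +1.242/-0.654; half-tol=0.336, Σhalf²=0.303220
  -D: nom -6.300 → Σnom=-60.790; wc +0.330/-0.330 → slack +1.572/-0.984; half-tol=0.330, Σhalf²=0.412120
  +E: nom +25.600 → Σnom=-35.190; wc +0.476/-0.476 → slack +2.048/-1.460; half-tol=0.476, Σhalf²=0.638695
  +F: nom +15.530 → Σnom=-19.660; wc +0.230/-0.115 → slack +2.278/-1.575; half-tol=0.173, Σhalf²=0.668452
  -G: nom -24.090 → Σnom=-43.750; wc +0.210/-0.210 → slack +2.488/-1.785; half-tol=0.210, Σhalf²=0.712552
  -H: nom -22.210 → Σnom=-65.960; wc +0.183/-0.183 → slack +2.671/-1.968; half-tol=0.183, Σhalf²=0.746041
  -I: nom -44.800 → Σnom=-110.760; wc +0.424/-0.310 → slack +3.095/-2.278; half-tol=0.367, Σhalf²=0.880730
  +J: nom +29.620 → Σnom=-81.140; wc +0.347/-0.347 → slack +3.442/-2.625; half-tol=0.347, Σhalf²=1.001139
Nominal = -81.140. Worst-case = [-81.140 - 2.625, -81.140 + 3.442] = [-83.765, -77.698]. RSS = √1.001139 = 1.001.

nominal=-81.140 wc=[-83.765,-77.698] rss=1.001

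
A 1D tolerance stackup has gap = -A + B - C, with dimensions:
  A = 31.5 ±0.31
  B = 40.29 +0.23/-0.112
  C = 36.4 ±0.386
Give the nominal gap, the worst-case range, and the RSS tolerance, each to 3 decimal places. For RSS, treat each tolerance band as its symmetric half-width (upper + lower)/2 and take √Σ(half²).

Stack each dimension's contribution:
  -A: nom -31.500 → Σnom=-31.500; wc +0.310/-0.310 → slack +0.310/-0.310; half-tol=0.310, Σhalf²=0.096100
  +B: nom +40.290 → Σnom=8.790; wc +0.230/-0.112 → slack +0.540/-0.422; half-tol=0.171, Σhalf²=0.125341
  -C: nom -36.400 → Σnom=-27.610; wc +0.386/-0.386 → slack +0.926/-0.808; half-tol=0.386, Σhalf²=0.274337
Nominal = -27.610. Worst-case = [-27.610 - 0.808, -27.610 + 0.926] = [-28.418, -26.684]. RSS = √0.274337 = 0.524.

nominal=-27.610 wc=[-28.418,-26.684] rss=0.524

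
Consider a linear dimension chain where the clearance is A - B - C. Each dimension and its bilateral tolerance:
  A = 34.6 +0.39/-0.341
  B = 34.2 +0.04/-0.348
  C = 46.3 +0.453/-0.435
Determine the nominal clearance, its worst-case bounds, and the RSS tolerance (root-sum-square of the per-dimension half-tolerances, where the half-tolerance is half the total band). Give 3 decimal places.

Stack each dimension's contribution:
  +A: nom +34.600 → Σnom=34.600; wc +0.390/-0.341 → slack +0.390/-0.341; half-tol=0.366, Σhalf²=0.133590
  -B: nom -34.200 → Σnom=0.400; wc +0.348/-0.040 → slack +0.738/-0.381; half-tol=0.194, Σhalf²=0.171226
  -C: nom -46.300 → Σnom=-45.900; wc +0.435/-0.453 → slack +1.173/-0.834; half-tol=0.444, Σhalf²=0.368362
Nominal = -45.900. Worst-case = [-45.900 - 0.834, -45.900 + 1.173] = [-46.734, -44.727]. RSS = √0.368362 = 0.607.

nominal=-45.900 wc=[-46.734,-44.727] rss=0.607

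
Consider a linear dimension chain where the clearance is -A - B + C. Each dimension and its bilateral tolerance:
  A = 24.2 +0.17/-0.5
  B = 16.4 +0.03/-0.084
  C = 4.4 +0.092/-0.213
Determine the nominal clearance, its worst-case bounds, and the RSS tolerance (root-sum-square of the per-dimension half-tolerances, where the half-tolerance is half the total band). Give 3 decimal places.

Stack each dimension's contribution:
  -A: nom -24.200 → Σnom=-24.200; wc +0.500/-0.170 → slack +0.500/-0.170; half-tol=0.335, Σhalf²=0.112225
  -B: nom -16.400 → Σnom=-40.600; wc +0.084/-0.030 → slack +0.584/-0.200; half-tol=0.057, Σhalf²=0.115474
  +C: nom +4.400 → Σnom=-36.200; wc +0.092/-0.213 → slack +0.676/-0.413; half-tol=0.152, Σhalf²=0.138730
Nominal = -36.200. Worst-case = [-36.200 - 0.413, -36.200 + 0.676] = [-36.613, -35.524]. RSS = √0.138730 = 0.372.

nominal=-36.200 wc=[-36.613,-35.524] rss=0.372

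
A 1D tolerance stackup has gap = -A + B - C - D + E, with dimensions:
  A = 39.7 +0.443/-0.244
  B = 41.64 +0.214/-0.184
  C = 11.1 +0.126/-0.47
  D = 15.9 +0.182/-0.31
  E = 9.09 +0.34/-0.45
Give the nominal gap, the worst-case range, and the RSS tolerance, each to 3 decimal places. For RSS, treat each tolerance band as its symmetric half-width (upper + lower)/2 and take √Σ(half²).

Stack each dimension's contribution:
  -A: nom -39.700 → Σnom=-39.700; wc +0.244/-0.443 → slack +0.244/-0.443; half-tol=0.344, Σhalf²=0.117992
  +B: nom +41.640 → Σnom=1.940; wc +0.214/-0.184 → slack +0.458/-0.627; half-tol=0.199, Σhalf²=0.157593
  -C: nom -11.100 → Σnom=-9.160; wc +0.470/-0.126 → slack +0.928/-0.753; half-tol=0.298, Σhalf²=0.246397
  -D: nom -15.900 → Σnom=-25.060; wc +0.310/-0.182 → slack +1.238/-0.935; half-tol=0.246, Σhalf²=0.306913
  +E: nom +9.090 → Σnom=-15.970; wc +0.340/-0.450 → slack +1.578/-1.385; half-tol=0.395, Σhalf²=0.462938
Nominal = -15.970. Worst-case = [-15.970 - 1.385, -15.970 + 1.578] = [-17.355, -14.392]. RSS = √0.462938 = 0.680.

nominal=-15.970 wc=[-17.355,-14.392] rss=0.680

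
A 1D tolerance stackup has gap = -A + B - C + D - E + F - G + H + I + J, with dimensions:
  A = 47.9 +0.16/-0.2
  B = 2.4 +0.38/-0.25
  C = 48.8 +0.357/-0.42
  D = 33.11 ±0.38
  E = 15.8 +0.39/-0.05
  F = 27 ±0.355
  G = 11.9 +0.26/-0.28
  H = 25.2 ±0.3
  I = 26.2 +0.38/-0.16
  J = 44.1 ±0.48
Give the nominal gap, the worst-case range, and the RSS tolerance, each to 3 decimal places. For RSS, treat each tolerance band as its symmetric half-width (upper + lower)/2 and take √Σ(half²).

nominal=33.610 wc=[30.518,36.835] rss=1.033

Stack each dimension's contribution:
  -A: nom -47.900 → Σnom=-47.900; wc +0.200/-0.160 → slack +0.200/-0.160; half-tol=0.180, Σhalf²=0.032400
  +B: nom +2.400 → Σnom=-45.500; wc +0.380/-0.250 → slack +0.580/-0.410; half-tol=0.315, Σhalf²=0.131625
  -C: nom -48.800 → Σnom=-94.300; wc +0.420/-0.357 → slack +1.000/-0.767; half-tol=0.388, Σhalf²=0.282557
  +D: nom +33.110 → Σnom=-61.190; wc +0.380/-0.380 → slack +1.380/-1.147; half-tol=0.380, Σhalf²=0.426957
  -E: nom -15.800 → Σnom=-76.990; wc +0.050/-0.390 → slack +1.430/-1.537; half-tol=0.220, Σhalf²=0.475357
  +F: nom +27.000 → Σnom=-49.990; wc +0.355/-0.355 → slack +1.785/-1.892; half-tol=0.355, Σhalf²=0.601382
  -G: nom -11.900 → Σnom=-61.890; wc +0.280/-0.260 → slack +2.065/-2.152; half-tol=0.270, Σhalf²=0.674282
  +H: nom +25.200 → Σnom=-36.690; wc +0.300/-0.300 → slack +2.365/-2.452; half-tol=0.300, Σhalf²=0.764282
  +I: nom +26.200 → Σnom=-10.490; wc +0.380/-0.160 → slack +2.745/-2.612; half-tol=0.270, Σhalf²=0.837182
  +J: nom +44.100 → Σnom=33.610; wc +0.480/-0.480 → slack +3.225/-3.092; half-tol=0.480, Σhalf²=1.067582
Nominal = 33.610. Worst-case = [33.610 - 3.092, 33.610 + 3.225] = [30.518, 36.835]. RSS = √1.067582 = 1.033.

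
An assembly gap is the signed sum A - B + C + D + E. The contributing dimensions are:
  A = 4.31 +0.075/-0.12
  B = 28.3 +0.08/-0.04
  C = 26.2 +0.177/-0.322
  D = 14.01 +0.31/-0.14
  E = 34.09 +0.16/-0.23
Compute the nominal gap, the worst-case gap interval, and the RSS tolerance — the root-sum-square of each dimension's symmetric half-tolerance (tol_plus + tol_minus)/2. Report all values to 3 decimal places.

nominal=50.310 wc=[49.418,51.072] rss=0.405

Stack each dimension's contribution:
  +A: nom +4.310 → Σnom=4.310; wc +0.075/-0.120 → slack +0.075/-0.120; half-tol=0.098, Σhalf²=0.009506
  -B: nom -28.300 → Σnom=-23.990; wc +0.040/-0.080 → slack +0.115/-0.200; half-tol=0.060, Σhalf²=0.013106
  +C: nom +26.200 → Σnom=2.210; wc +0.177/-0.322 → slack +0.292/-0.522; half-tol=0.249, Σhalf²=0.075356
  +D: nom +14.010 → Σnom=16.220; wc +0.310/-0.140 → slack +0.602/-0.662; half-tol=0.225, Σhalf²=0.125981
  +E: nom +34.090 → Σnom=50.310; wc +0.160/-0.230 → slack +0.762/-0.892; half-tol=0.195, Σhalf²=0.164006
Nominal = 50.310. Worst-case = [50.310 - 0.892, 50.310 + 0.762] = [49.418, 51.072]. RSS = √0.164006 = 0.405.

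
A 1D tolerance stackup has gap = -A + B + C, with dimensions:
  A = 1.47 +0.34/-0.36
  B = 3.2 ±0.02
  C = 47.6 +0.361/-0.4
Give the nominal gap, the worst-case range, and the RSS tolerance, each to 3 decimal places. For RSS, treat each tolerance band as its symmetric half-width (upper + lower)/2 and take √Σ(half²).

Stack each dimension's contribution:
  -A: nom -1.470 → Σnom=-1.470; wc +0.360/-0.340 → slack +0.360/-0.340; half-tol=0.350, Σhalf²=0.122500
  +B: nom +3.200 → Σnom=1.730; wc +0.020/-0.020 → slack +0.380/-0.360; half-tol=0.020, Σhalf²=0.122900
  +C: nom +47.600 → Σnom=49.330; wc +0.361/-0.400 → slack +0.741/-0.760; half-tol=0.381, Σhalf²=0.267680
Nominal = 49.330. Worst-case = [49.330 - 0.760, 49.330 + 0.741] = [48.570, 50.071]. RSS = √0.267680 = 0.517.

nominal=49.330 wc=[48.570,50.071] rss=0.517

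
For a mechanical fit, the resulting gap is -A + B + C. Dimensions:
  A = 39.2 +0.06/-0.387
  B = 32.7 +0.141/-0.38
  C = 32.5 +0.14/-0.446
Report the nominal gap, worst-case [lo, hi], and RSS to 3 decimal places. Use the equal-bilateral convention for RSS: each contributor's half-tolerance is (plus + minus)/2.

Stack each dimension's contribution:
  -A: nom -39.200 → Σnom=-39.200; wc +0.387/-0.060 → slack +0.387/-0.060; half-tol=0.224, Σhalf²=0.049952
  +B: nom +32.700 → Σnom=-6.500; wc +0.141/-0.380 → slack +0.528/-0.440; half-tol=0.261, Σhalf²=0.117813
  +C: nom +32.500 → Σnom=26.000; wc +0.140/-0.446 → slack +0.668/-0.886; half-tol=0.293, Σhalf²=0.203662
Nominal = 26.000. Worst-case = [26.000 - 0.886, 26.000 + 0.668] = [25.114, 26.668]. RSS = √0.203662 = 0.451.

nominal=26.000 wc=[25.114,26.668] rss=0.451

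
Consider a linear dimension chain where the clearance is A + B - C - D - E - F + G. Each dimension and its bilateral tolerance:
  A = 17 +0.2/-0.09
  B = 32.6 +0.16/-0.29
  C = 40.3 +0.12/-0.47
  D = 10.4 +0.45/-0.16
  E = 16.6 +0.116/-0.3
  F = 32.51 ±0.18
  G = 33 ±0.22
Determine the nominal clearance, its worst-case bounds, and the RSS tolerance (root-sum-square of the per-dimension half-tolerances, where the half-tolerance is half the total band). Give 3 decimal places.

nominal=-17.210 wc=[-18.676,-15.520] rss=0.613

Stack each dimension's contribution:
  +A: nom +17.000 → Σnom=17.000; wc +0.200/-0.090 → slack +0.200/-0.090; half-tol=0.145, Σhalf²=0.021025
  +B: nom +32.600 → Σnom=49.600; wc +0.160/-0.290 → slack +0.360/-0.380; half-tol=0.225, Σhalf²=0.071650
  -C: nom -40.300 → Σnom=9.300; wc +0.470/-0.120 → slack +0.830/-0.500; half-tol=0.295, Σhalf²=0.158675
  -D: nom -10.400 → Σnom=-1.100; wc +0.160/-0.450 → slack +0.990/-0.950; half-tol=0.305, Σhalf²=0.251700
  -E: nom -16.600 → Σnom=-17.700; wc +0.300/-0.116 → slack +1.290/-1.066; half-tol=0.208, Σhalf²=0.294964
  -F: nom -32.510 → Σnom=-50.210; wc +0.180/-0.180 → slack +1.470/-1.246; half-tol=0.180, Σhalf²=0.327364
  +G: nom +33.000 → Σnom=-17.210; wc +0.220/-0.220 → slack +1.690/-1.466; half-tol=0.220, Σhalf²=0.375764
Nominal = -17.210. Worst-case = [-17.210 - 1.466, -17.210 + 1.690] = [-18.676, -15.520]. RSS = √0.375764 = 0.613.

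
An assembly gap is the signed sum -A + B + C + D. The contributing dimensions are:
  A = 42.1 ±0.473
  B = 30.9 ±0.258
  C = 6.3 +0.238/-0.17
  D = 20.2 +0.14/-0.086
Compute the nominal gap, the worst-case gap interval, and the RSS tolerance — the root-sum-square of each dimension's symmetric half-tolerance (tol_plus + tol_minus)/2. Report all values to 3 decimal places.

Stack each dimension's contribution:
  -A: nom -42.100 → Σnom=-42.100; wc +0.473/-0.473 → slack +0.473/-0.473; half-tol=0.473, Σhalf²=0.223729
  +B: nom +30.900 → Σnom=-11.200; wc +0.258/-0.258 → slack +0.731/-0.731; half-tol=0.258, Σhalf²=0.290293
  +C: nom +6.300 → Σnom=-4.900; wc +0.238/-0.170 → slack +0.969/-0.901; half-tol=0.204, Σhalf²=0.331909
  +D: nom +20.200 → Σnom=15.300; wc +0.140/-0.086 → slack +1.109/-0.987; half-tol=0.113, Σhalf²=0.344678
Nominal = 15.300. Worst-case = [15.300 - 0.987, 15.300 + 1.109] = [14.313, 16.409]. RSS = √0.344678 = 0.587.

nominal=15.300 wc=[14.313,16.409] rss=0.587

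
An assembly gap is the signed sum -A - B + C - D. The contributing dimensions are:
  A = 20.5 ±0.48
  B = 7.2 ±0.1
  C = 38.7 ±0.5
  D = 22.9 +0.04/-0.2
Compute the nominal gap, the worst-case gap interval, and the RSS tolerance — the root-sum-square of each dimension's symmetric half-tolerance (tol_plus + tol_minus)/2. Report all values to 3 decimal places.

Stack each dimension's contribution:
  -A: nom -20.500 → Σnom=-20.500; wc +0.480/-0.480 → slack +0.480/-0.480; half-tol=0.480, Σhalf²=0.230400
  -B: nom -7.200 → Σnom=-27.700; wc +0.100/-0.100 → slack +0.580/-0.580; half-tol=0.100, Σhalf²=0.240400
  +C: nom +38.700 → Σnom=11.000; wc +0.500/-0.500 → slack +1.080/-1.080; half-tol=0.500, Σhalf²=0.490400
  -D: nom -22.900 → Σnom=-11.900; wc +0.200/-0.040 → slack +1.280/-1.120; half-tol=0.120, Σhalf²=0.504800
Nominal = -11.900. Worst-case = [-11.900 - 1.120, -11.900 + 1.280] = [-13.020, -10.620]. RSS = √0.504800 = 0.710.

nominal=-11.900 wc=[-13.020,-10.620] rss=0.710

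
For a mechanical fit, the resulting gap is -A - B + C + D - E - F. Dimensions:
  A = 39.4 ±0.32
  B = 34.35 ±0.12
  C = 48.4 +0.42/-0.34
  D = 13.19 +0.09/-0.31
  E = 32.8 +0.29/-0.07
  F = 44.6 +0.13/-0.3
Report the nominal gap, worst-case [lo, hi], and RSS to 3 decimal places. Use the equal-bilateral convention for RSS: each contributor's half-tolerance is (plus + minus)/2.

Stack each dimension's contribution:
  -A: nom -39.400 → Σnom=-39.400; wc +0.320/-0.320 → slack +0.320/-0.320; half-tol=0.320, Σhalf²=0.102400
  -B: nom -34.350 → Σnom=-73.750; wc +0.120/-0.120 → slack +0.440/-0.440; half-tol=0.120, Σhalf²=0.116800
  +C: nom +48.400 → Σnom=-25.350; wc +0.420/-0.340 → slack +0.860/-0.780; half-tol=0.380, Σhalf²=0.261200
  +D: nom +13.190 → Σnom=-12.160; wc +0.090/-0.310 → slack +0.950/-1.090; half-tol=0.200, Σhalf²=0.301200
  -E: nom -32.800 → Σnom=-44.960; wc +0.070/-0.290 → slack +1.020/-1.380; half-tol=0.180, Σhalf²=0.333600
  -F: nom -44.600 → Σnom=-89.560; wc +0.300/-0.130 → slack +1.320/-1.510; half-tol=0.215, Σhalf²=0.379825
Nominal = -89.560. Worst-case = [-89.560 - 1.510, -89.560 + 1.320] = [-91.070, -88.240]. RSS = √0.379825 = 0.616.

nominal=-89.560 wc=[-91.070,-88.240] rss=0.616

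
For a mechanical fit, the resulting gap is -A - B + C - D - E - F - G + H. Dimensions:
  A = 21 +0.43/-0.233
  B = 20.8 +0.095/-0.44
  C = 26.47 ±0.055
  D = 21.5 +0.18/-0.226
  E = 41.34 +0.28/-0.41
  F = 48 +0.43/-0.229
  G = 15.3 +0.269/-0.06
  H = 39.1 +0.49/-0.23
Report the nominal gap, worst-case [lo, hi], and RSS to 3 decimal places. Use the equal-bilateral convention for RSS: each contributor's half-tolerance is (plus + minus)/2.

nominal=-102.370 wc=[-104.339,-100.227] rss=0.781

Stack each dimension's contribution:
  -A: nom -21.000 → Σnom=-21.000; wc +0.233/-0.430 → slack +0.233/-0.430; half-tol=0.332, Σhalf²=0.109892
  -B: nom -20.800 → Σnom=-41.800; wc +0.440/-0.095 → slack +0.673/-0.525; half-tol=0.268, Σhalf²=0.181449
  +C: nom +26.470 → Σnom=-15.330; wc +0.055/-0.055 → slack +0.728/-0.580; half-tol=0.055, Σhalf²=0.184474
  -D: nom -21.500 → Σnom=-36.830; wc +0.226/-0.180 → slack +0.954/-0.760; half-tol=0.203, Σhalf²=0.225683
  -E: nom -41.340 → Σnom=-78.170; wc +0.410/-0.280 → slack +1.364/-1.040; half-tol=0.345, Σhalf²=0.344708
  -F: nom -48.000 → Σnom=-126.170; wc +0.229/-0.430 → slack +1.593/-1.470; half-tol=0.330, Σhalf²=0.453278
  -G: nom -15.300 → Σnom=-141.470; wc +0.060/-0.269 → slack +1.653/-1.739; half-tol=0.165, Σhalf²=0.480338
  +H: nom +39.100 → Σnom=-102.370; wc +0.490/-0.230 → slack +2.143/-1.969; half-tol=0.360, Σhalf²=0.609938
Nominal = -102.370. Worst-case = [-102.370 - 1.969, -102.370 + 2.143] = [-104.339, -100.227]. RSS = √0.609938 = 0.781.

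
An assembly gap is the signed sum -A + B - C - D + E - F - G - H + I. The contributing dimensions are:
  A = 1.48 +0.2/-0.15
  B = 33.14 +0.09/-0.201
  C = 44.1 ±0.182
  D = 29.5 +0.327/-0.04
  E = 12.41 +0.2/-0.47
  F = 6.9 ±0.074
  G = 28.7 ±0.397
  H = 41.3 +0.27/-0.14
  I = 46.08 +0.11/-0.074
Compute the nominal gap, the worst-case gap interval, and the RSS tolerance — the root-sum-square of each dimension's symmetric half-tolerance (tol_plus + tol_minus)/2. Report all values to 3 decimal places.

Stack each dimension's contribution:
  -A: nom -1.480 → Σnom=-1.480; wc +0.150/-0.200 → slack +0.150/-0.200; half-tol=0.175, Σhalf²=0.030625
  +B: nom +33.140 → Σnom=31.660; wc +0.090/-0.201 → slack +0.240/-0.401; half-tol=0.146, Σhalf²=0.051795
  -C: nom -44.100 → Σnom=-12.440; wc +0.182/-0.182 → slack +0.422/-0.583; half-tol=0.182, Σhalf²=0.084919
  -D: nom -29.500 → Σnom=-41.940; wc +0.040/-0.327 → slack +0.462/-0.910; half-tol=0.183, Σhalf²=0.118592
  +E: nom +12.410 → Σnom=-29.530; wc +0.200/-0.470 → slack +0.662/-1.380; half-tol=0.335, Σhalf²=0.230816
  -F: nom -6.900 → Σnom=-36.430; wc +0.074/-0.074 → slack +0.736/-1.454; half-tol=0.074, Σhalf²=0.236292
  -G: nom -28.700 → Σnom=-65.130; wc +0.397/-0.397 → slack +1.133/-1.851; half-tol=0.397, Σhalf²=0.393902
  -H: nom -41.300 → Σnom=-106.430; wc +0.140/-0.270 → slack +1.273/-2.121; half-tol=0.205, Σhalf²=0.435926
  +I: nom +46.080 → Σnom=-60.350; wc +0.110/-0.074 → slack +1.383/-2.195; half-tol=0.092, Σhalf²=0.444391
Nominal = -60.350. Worst-case = [-60.350 - 2.195, -60.350 + 1.383] = [-62.545, -58.967]. RSS = √0.444391 = 0.667.

nominal=-60.350 wc=[-62.545,-58.967] rss=0.667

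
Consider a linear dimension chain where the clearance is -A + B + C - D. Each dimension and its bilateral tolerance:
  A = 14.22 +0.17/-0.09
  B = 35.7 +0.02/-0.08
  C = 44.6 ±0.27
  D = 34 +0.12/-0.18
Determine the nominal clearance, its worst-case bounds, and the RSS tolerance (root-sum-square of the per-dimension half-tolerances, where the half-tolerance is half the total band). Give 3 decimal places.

nominal=32.080 wc=[31.440,32.640] rss=0.339

Stack each dimension's contribution:
  -A: nom -14.220 → Σnom=-14.220; wc +0.090/-0.170 → slack +0.090/-0.170; half-tol=0.130, Σhalf²=0.016900
  +B: nom +35.700 → Σnom=21.480; wc +0.020/-0.080 → slack +0.110/-0.250; half-tol=0.050, Σhalf²=0.019400
  +C: nom +44.600 → Σnom=66.080; wc +0.270/-0.270 → slack +0.380/-0.520; half-tol=0.270, Σhalf²=0.092300
  -D: nom -34.000 → Σnom=32.080; wc +0.180/-0.120 → slack +0.560/-0.640; half-tol=0.150, Σhalf²=0.114800
Nominal = 32.080. Worst-case = [32.080 - 0.640, 32.080 + 0.560] = [31.440, 32.640]. RSS = √0.114800 = 0.339.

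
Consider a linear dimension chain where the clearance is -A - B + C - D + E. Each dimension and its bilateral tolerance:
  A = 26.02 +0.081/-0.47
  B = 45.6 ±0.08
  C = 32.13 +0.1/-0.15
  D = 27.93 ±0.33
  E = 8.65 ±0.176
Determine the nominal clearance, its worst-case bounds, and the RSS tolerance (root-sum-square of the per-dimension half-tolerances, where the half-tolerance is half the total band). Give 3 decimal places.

nominal=-58.770 wc=[-59.587,-57.614] rss=0.488

Stack each dimension's contribution:
  -A: nom -26.020 → Σnom=-26.020; wc +0.470/-0.081 → slack +0.470/-0.081; half-tol=0.275, Σhalf²=0.075900
  -B: nom -45.600 → Σnom=-71.620; wc +0.080/-0.080 → slack +0.550/-0.161; half-tol=0.080, Σhalf²=0.082300
  +C: nom +32.130 → Σnom=-39.490; wc +0.100/-0.150 → slack +0.650/-0.311; half-tol=0.125, Σhalf²=0.097925
  -D: nom -27.930 → Σnom=-67.420; wc +0.330/-0.330 → slack +0.980/-0.641; half-tol=0.330, Σhalf²=0.206825
  +E: nom +8.650 → Σnom=-58.770; wc +0.176/-0.176 → slack +1.156/-0.817; half-tol=0.176, Σhalf²=0.237801
Nominal = -58.770. Worst-case = [-58.770 - 0.817, -58.770 + 1.156] = [-59.587, -57.614]. RSS = √0.237801 = 0.488.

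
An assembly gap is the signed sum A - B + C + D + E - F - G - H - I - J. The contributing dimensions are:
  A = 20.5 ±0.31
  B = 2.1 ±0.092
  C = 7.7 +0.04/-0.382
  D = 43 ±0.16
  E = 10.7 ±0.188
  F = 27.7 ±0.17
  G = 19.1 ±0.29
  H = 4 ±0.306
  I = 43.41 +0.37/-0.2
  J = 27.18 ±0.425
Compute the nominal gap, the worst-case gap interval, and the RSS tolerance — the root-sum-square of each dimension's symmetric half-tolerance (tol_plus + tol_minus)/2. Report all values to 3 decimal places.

Stack each dimension's contribution:
  +A: nom +20.500 → Σnom=20.500; wc +0.310/-0.310 → slack +0.310/-0.310; half-tol=0.310, Σhalf²=0.096100
  -B: nom -2.100 → Σnom=18.400; wc +0.092/-0.092 → slack +0.402/-0.402; half-tol=0.092, Σhalf²=0.104564
  +C: nom +7.700 → Σnom=26.100; wc +0.040/-0.382 → slack +0.442/-0.784; half-tol=0.211, Σhalf²=0.149085
  +D: nom +43.000 → Σnom=69.100; wc +0.160/-0.160 → slack +0.602/-0.944; half-tol=0.160, Σhalf²=0.174685
  +E: nom +10.700 → Σnom=79.800; wc +0.188/-0.188 → slack +0.790/-1.132; half-tol=0.188, Σhalf²=0.210029
  -F: nom -27.700 → Σnom=52.100; wc +0.170/-0.170 → slack +0.960/-1.302; half-tol=0.170, Σhalf²=0.238929
  -G: nom -19.100 → Σnom=33.000; wc +0.290/-0.290 → slack +1.250/-1.592; half-tol=0.290, Σhalf²=0.323029
  -H: nom -4.000 → Σnom=29.000; wc +0.306/-0.306 → slack +1.556/-1.898; half-tol=0.306, Σhalf²=0.416665
  -I: nom -43.410 → Σnom=-14.410; wc +0.200/-0.370 → slack +1.756/-2.268; half-tol=0.285, Σhalf²=0.497890
  -J: nom -27.180 → Σnom=-41.590; wc +0.425/-0.425 → slack +2.181/-2.693; half-tol=0.425, Σhalf²=0.678515
Nominal = -41.590. Worst-case = [-41.590 - 2.693, -41.590 + 2.181] = [-44.283, -39.409]. RSS = √0.678515 = 0.824.

nominal=-41.590 wc=[-44.283,-39.409] rss=0.824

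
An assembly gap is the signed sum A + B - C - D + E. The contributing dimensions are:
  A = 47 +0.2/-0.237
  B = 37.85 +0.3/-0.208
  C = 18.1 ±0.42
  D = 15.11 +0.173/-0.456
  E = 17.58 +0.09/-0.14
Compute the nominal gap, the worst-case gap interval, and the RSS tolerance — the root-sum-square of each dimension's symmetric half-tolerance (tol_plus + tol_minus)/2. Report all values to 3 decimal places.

nominal=69.220 wc=[68.042,70.686] rss=0.633

Stack each dimension's contribution:
  +A: nom +47.000 → Σnom=47.000; wc +0.200/-0.237 → slack +0.200/-0.237; half-tol=0.218, Σhalf²=0.047742
  +B: nom +37.850 → Σnom=84.850; wc +0.300/-0.208 → slack +0.500/-0.445; half-tol=0.254, Σhalf²=0.112258
  -C: nom -18.100 → Σnom=66.750; wc +0.420/-0.420 → slack +0.920/-0.865; half-tol=0.420, Σhalf²=0.288658
  -D: nom -15.110 → Σnom=51.640; wc +0.456/-0.173 → slack +1.376/-1.038; half-tol=0.315, Σhalf²=0.387568
  +E: nom +17.580 → Σnom=69.220; wc +0.090/-0.140 → slack +1.466/-1.178; half-tol=0.115, Σhalf²=0.400793
Nominal = 69.220. Worst-case = [69.220 - 1.178, 69.220 + 1.466] = [68.042, 70.686]. RSS = √0.400793 = 0.633.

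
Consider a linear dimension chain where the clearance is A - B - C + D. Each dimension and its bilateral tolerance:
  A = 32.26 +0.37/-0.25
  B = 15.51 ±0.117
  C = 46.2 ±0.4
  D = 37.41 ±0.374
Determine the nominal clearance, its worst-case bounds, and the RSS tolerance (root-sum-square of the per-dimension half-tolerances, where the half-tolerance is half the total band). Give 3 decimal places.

Stack each dimension's contribution:
  +A: nom +32.260 → Σnom=32.260; wc +0.370/-0.250 → slack +0.370/-0.250; half-tol=0.310, Σhalf²=0.096100
  -B: nom -15.510 → Σnom=16.750; wc +0.117/-0.117 → slack +0.487/-0.367; half-tol=0.117, Σhalf²=0.109789
  -C: nom -46.200 → Σnom=-29.450; wc +0.400/-0.400 → slack +0.887/-0.767; half-tol=0.400, Σhalf²=0.269789
  +D: nom +37.410 → Σnom=7.960; wc +0.374/-0.374 → slack +1.261/-1.141; half-tol=0.374, Σhalf²=0.409665
Nominal = 7.960. Worst-case = [7.960 - 1.141, 7.960 + 1.261] = [6.819, 9.221]. RSS = √0.409665 = 0.640.

nominal=7.960 wc=[6.819,9.221] rss=0.640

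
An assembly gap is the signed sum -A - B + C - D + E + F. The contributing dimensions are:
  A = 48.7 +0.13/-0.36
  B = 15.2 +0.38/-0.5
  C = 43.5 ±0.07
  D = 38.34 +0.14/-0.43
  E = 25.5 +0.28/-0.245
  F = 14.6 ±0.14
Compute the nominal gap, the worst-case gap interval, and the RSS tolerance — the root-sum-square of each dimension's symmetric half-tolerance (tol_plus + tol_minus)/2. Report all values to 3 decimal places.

nominal=-18.640 wc=[-19.745,-16.860] rss=0.654

Stack each dimension's contribution:
  -A: nom -48.700 → Σnom=-48.700; wc +0.360/-0.130 → slack +0.360/-0.130; half-tol=0.245, Σhalf²=0.060025
  -B: nom -15.200 → Σnom=-63.900; wc +0.500/-0.380 → slack +0.860/-0.510; half-tol=0.440, Σhalf²=0.253625
  +C: nom +43.500 → Σnom=-20.400; wc +0.070/-0.070 → slack +0.930/-0.580; half-tol=0.070, Σhalf²=0.258525
  -D: nom -38.340 → Σnom=-58.740; wc +0.430/-0.140 → slack +1.360/-0.720; half-tol=0.285, Σhalf²=0.339750
  +E: nom +25.500 → Σnom=-33.240; wc +0.280/-0.245 → slack +1.640/-0.965; half-tol=0.263, Σhalf²=0.408656
  +F: nom +14.600 → Σnom=-18.640; wc +0.140/-0.140 → slack +1.780/-1.105; half-tol=0.140, Σhalf²=0.428256
Nominal = -18.640. Worst-case = [-18.640 - 1.105, -18.640 + 1.780] = [-19.745, -16.860]. RSS = √0.428256 = 0.654.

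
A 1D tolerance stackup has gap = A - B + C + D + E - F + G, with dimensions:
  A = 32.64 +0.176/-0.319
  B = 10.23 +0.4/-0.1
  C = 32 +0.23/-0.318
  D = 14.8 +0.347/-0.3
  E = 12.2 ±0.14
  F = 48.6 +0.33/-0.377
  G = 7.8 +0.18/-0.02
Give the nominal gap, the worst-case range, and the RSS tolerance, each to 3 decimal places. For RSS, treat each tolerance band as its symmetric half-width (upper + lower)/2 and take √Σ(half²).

Stack each dimension's contribution:
  +A: nom +32.640 → Σnom=32.640; wc +0.176/-0.319 → slack +0.176/-0.319; half-tol=0.247, Σhalf²=0.061256
  -B: nom -10.230 → Σnom=22.410; wc +0.100/-0.400 → slack +0.276/-0.719; half-tol=0.250, Σhalf²=0.123756
  +C: nom +32.000 → Σnom=54.410; wc +0.230/-0.318 → slack +0.506/-1.037; half-tol=0.274, Σhalf²=0.198832
  +D: nom +14.800 → Σnom=69.210; wc +0.347/-0.300 → slack +0.853/-1.337; half-tol=0.324, Σhalf²=0.303485
  +E: nom +12.200 → Σnom=81.410; wc +0.140/-0.140 → slack +0.993/-1.477; half-tol=0.140, Σhalf²=0.323085
  -F: nom -48.600 → Σnom=32.810; wc +0.377/-0.330 → slack +1.370/-1.807; half-tol=0.354, Σhalf²=0.448047
  +G: nom +7.800 → Σnom=40.610; wc +0.180/-0.020 → slack +1.550/-1.827; half-tol=0.100, Σhalf²=0.458047
Nominal = 40.610. Worst-case = [40.610 - 1.827, 40.610 + 1.550] = [38.783, 42.160]. RSS = √0.458047 = 0.677.

nominal=40.610 wc=[38.783,42.160] rss=0.677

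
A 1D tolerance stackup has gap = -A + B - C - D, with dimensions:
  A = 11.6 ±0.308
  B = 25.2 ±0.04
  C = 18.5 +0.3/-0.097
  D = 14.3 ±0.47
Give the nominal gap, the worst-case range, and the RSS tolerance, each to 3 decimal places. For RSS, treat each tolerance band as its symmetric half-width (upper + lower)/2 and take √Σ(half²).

Stack each dimension's contribution:
  -A: nom -11.600 → Σnom=-11.600; wc +0.308/-0.308 → slack +0.308/-0.308; half-tol=0.308, Σhalf²=0.094864
  +B: nom +25.200 → Σnom=13.600; wc +0.040/-0.040 → slack +0.348/-0.348; half-tol=0.040, Σhalf²=0.096464
  -C: nom -18.500 → Σnom=-4.900; wc +0.097/-0.300 → slack +0.445/-0.648; half-tol=0.199, Σhalf²=0.135866
  -D: nom -14.300 → Σnom=-19.200; wc +0.470/-0.470 → slack +0.915/-1.118; half-tol=0.470, Σhalf²=0.356766
Nominal = -19.200. Worst-case = [-19.200 - 1.118, -19.200 + 0.915] = [-20.318, -18.285]. RSS = √0.356766 = 0.597.

nominal=-19.200 wc=[-20.318,-18.285] rss=0.597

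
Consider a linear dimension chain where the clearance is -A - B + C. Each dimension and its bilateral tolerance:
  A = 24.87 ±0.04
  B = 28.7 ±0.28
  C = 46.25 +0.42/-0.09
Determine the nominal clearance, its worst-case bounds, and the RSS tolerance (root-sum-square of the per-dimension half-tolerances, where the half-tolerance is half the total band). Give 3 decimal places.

nominal=-7.320 wc=[-7.730,-6.580] rss=0.381

Stack each dimension's contribution:
  -A: nom -24.870 → Σnom=-24.870; wc +0.040/-0.040 → slack +0.040/-0.040; half-tol=0.040, Σhalf²=0.001600
  -B: nom -28.700 → Σnom=-53.570; wc +0.280/-0.280 → slack +0.320/-0.320; half-tol=0.280, Σhalf²=0.080000
  +C: nom +46.250 → Σnom=-7.320; wc +0.420/-0.090 → slack +0.740/-0.410; half-tol=0.255, Σhalf²=0.145025
Nominal = -7.320. Worst-case = [-7.320 - 0.410, -7.320 + 0.740] = [-7.730, -6.580]. RSS = √0.145025 = 0.381.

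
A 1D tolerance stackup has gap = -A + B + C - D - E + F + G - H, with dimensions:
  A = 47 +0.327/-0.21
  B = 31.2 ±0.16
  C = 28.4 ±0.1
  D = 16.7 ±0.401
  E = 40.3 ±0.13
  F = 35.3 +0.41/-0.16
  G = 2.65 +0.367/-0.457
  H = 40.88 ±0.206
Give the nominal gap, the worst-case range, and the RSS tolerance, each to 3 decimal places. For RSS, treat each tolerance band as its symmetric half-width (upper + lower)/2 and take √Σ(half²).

nominal=-47.330 wc=[-49.271,-45.346] rss=0.761

Stack each dimension's contribution:
  -A: nom -47.000 → Σnom=-47.000; wc +0.210/-0.327 → slack +0.210/-0.327; half-tol=0.269, Σhalf²=0.072092
  +B: nom +31.200 → Σnom=-15.800; wc +0.160/-0.160 → slack +0.370/-0.487; half-tol=0.160, Σhalf²=0.097692
  +C: nom +28.400 → Σnom=12.600; wc +0.100/-0.100 → slack +0.470/-0.587; half-tol=0.100, Σhalf²=0.107692
  -D: nom -16.700 → Σnom=-4.100; wc +0.401/-0.401 → slack +0.871/-0.988; half-tol=0.401, Σhalf²=0.268493
  -E: nom -40.300 → Σnom=-44.400; wc +0.130/-0.130 → slack +1.001/-1.118; half-tol=0.130, Σhalf²=0.285393
  +F: nom +35.300 → Σnom=-9.100; wc +0.410/-0.160 → slack +1.411/-1.278; half-tol=0.285, Σhalf²=0.366618
  +G: nom +2.650 → Σnom=-6.450; wc +0.367/-0.457 → slack +1.778/-1.735; half-tol=0.412, Σhalf²=0.536362
  -H: nom -40.880 → Σnom=-47.330; wc +0.206/-0.206 → slack +1.984/-1.941; half-tol=0.206, Σhalf²=0.578798
Nominal = -47.330. Worst-case = [-47.330 - 1.941, -47.330 + 1.984] = [-49.271, -45.346]. RSS = √0.578798 = 0.761.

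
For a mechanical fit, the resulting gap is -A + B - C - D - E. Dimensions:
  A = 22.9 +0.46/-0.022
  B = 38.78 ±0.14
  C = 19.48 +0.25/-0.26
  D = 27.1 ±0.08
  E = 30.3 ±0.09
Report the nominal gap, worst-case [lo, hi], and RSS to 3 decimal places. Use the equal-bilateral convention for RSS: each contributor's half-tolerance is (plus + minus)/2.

nominal=-61.000 wc=[-62.020,-60.408] rss=0.396

Stack each dimension's contribution:
  -A: nom -22.900 → Σnom=-22.900; wc +0.022/-0.460 → slack +0.022/-0.460; half-tol=0.241, Σhalf²=0.058081
  +B: nom +38.780 → Σnom=15.880; wc +0.140/-0.140 → slack +0.162/-0.600; half-tol=0.140, Σhalf²=0.077681
  -C: nom -19.480 → Σnom=-3.600; wc +0.260/-0.250 → slack +0.422/-0.850; half-tol=0.255, Σhalf²=0.142706
  -D: nom -27.100 → Σnom=-30.700; wc +0.080/-0.080 → slack +0.502/-0.930; half-tol=0.080, Σhalf²=0.149106
  -E: nom -30.300 → Σnom=-61.000; wc +0.090/-0.090 → slack +0.592/-1.020; half-tol=0.090, Σhalf²=0.157206
Nominal = -61.000. Worst-case = [-61.000 - 1.020, -61.000 + 0.592] = [-62.020, -60.408]. RSS = √0.157206 = 0.396.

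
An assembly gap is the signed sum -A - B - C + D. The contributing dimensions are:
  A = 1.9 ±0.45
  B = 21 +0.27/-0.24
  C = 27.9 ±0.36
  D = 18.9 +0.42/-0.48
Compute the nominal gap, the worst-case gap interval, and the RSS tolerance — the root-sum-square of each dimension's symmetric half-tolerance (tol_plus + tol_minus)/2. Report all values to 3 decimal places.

nominal=-31.900 wc=[-33.460,-30.430] rss=0.774

Stack each dimension's contribution:
  -A: nom -1.900 → Σnom=-1.900; wc +0.450/-0.450 → slack +0.450/-0.450; half-tol=0.450, Σhalf²=0.202500
  -B: nom -21.000 → Σnom=-22.900; wc +0.240/-0.270 → slack +0.690/-0.720; half-tol=0.255, Σhalf²=0.267525
  -C: nom -27.900 → Σnom=-50.800; wc +0.360/-0.360 → slack +1.050/-1.080; half-tol=0.360, Σhalf²=0.397125
  +D: nom +18.900 → Σnom=-31.900; wc +0.420/-0.480 → slack +1.470/-1.560; half-tol=0.450, Σhalf²=0.599625
Nominal = -31.900. Worst-case = [-31.900 - 1.560, -31.900 + 1.470] = [-33.460, -30.430]. RSS = √0.599625 = 0.774.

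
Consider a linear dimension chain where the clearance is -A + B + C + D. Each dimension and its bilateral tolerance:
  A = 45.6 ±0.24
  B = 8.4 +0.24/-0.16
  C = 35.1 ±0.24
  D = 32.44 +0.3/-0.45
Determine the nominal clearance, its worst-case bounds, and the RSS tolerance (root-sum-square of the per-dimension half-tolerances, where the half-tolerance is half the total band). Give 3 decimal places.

nominal=30.340 wc=[29.250,31.360] rss=0.544

Stack each dimension's contribution:
  -A: nom -45.600 → Σnom=-45.600; wc +0.240/-0.240 → slack +0.240/-0.240; half-tol=0.240, Σhalf²=0.057600
  +B: nom +8.400 → Σnom=-37.200; wc +0.240/-0.160 → slack +0.480/-0.400; half-tol=0.200, Σhalf²=0.097600
  +C: nom +35.100 → Σnom=-2.100; wc +0.240/-0.240 → slack +0.720/-0.640; half-tol=0.240, Σhalf²=0.155200
  +D: nom +32.440 → Σnom=30.340; wc +0.300/-0.450 → slack +1.020/-1.090; half-tol=0.375, Σhalf²=0.295825
Nominal = 30.340. Worst-case = [30.340 - 1.090, 30.340 + 1.020] = [29.250, 31.360]. RSS = √0.295825 = 0.544.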